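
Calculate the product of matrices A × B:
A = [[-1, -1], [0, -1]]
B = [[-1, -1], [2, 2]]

Matrix multiplication:
C[0][0] = -1×-1 + -1×2 = -1
C[0][1] = -1×-1 + -1×2 = -1
C[1][0] = 0×-1 + -1×2 = -2
C[1][1] = 0×-1 + -1×2 = -2
Result: [[-1, -1], [-2, -2]]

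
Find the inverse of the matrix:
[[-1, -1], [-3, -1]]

For [[a,b],[c,d]], inverse = (1/det)·[[d,-b],[-c,a]]
det = (-1)(-1) - (-1)(-3) = 1 - 3 = -2
Inverse = (1/-2)·[[-1, 1], [3, -1]]
= [[1/2, -1/2], [-3/2, 1/2]]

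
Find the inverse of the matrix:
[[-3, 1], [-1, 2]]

For [[a,b],[c,d]], inverse = (1/det)·[[d,-b],[-c,a]]
det = (-3)(2) - (1)(-1) = -6 - -1 = -5
Inverse = (1/-5)·[[2, -1], [1, -3]]
= [[-2/5, 1/5], [-1/5, 3/5]]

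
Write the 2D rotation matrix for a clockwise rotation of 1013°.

Rotation matrix formula: [[cos θ, -sin θ], [sin θ, cos θ]]
A clockwise rotation by 1013° is equivalent to a counterclockwise rotation by -1013°.
For θ = -1013°:
cos(-1013°) = 0.3907
sin(-1013°) = 0.9205
Result: [[0.3907, -0.9205], [0.9205, 0.3907]]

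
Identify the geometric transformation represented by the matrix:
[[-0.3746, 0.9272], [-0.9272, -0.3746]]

This matrix represents: rotation by 248° counterclockwise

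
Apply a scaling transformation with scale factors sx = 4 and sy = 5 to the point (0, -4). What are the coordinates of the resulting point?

Scaling matrix:
[[4, 0], [0, 5]]
Result: (0 × 4, -4 × 5) = (0, -20)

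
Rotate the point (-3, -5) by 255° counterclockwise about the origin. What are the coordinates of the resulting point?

Rotation matrix for 255°: [[cos 255°, -sin 255°], [sin 255°, cos 255°]] ≈ [[-0.258819, 0.965926], [-0.965926, -0.258819]]
[[-0.258819, 0.965926], [-0.965926, -0.258819]] × [-3, -5]ᵀ ≈ [-4.0532, 4.1919]ᵀ
Result: (-4.0532, 4.1919)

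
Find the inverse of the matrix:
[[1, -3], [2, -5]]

For [[a,b],[c,d]], inverse = (1/det)·[[d,-b],[-c,a]]
det = (1)(-5) - (-3)(2) = -5 - -6 = 1
Inverse = [[-5, 3], [-2, 1]]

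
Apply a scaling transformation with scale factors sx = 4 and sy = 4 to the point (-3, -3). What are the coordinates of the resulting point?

Scaling matrix:
[[4, 0], [0, 4]]
Result: (-3 × 4, -3 × 4) = (-12, -12)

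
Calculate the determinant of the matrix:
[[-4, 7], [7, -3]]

For a 2×2 matrix [[a, b], [c, d]], det = ad - bc
det = (-4)(-3) - (7)(7) = 12 - 49 = -37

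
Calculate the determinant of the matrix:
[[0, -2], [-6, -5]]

For a 2×2 matrix [[a, b], [c, d]], det = ad - bc
det = (0)(-5) - (-2)(-6) = 0 - 12 = -12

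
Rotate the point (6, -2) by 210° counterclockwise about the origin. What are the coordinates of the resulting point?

Rotation matrix for 210°: [[cos 210°, -sin 210°], [sin 210°, cos 210°]] ≈ [[-0.866025, 0.500000], [-0.500000, -0.866025]]
[[-0.866025, 0.500000], [-0.500000, -0.866025]] × [6, -2]ᵀ ≈ [-6.1962, -1.2679]ᵀ
Result: (-6.1962, -1.2679)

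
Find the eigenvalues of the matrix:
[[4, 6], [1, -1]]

Characteristic equation: det(A - λI) = 0
λ² - (trace)λ + (det) = 0
trace = 4 + -1 = 3, det = (4)(-1) - (6)(1) = -10
λ² - (3)λ + (-10) = 0
λ = (3 ± √((3)² - 4·(-10))) / 2 = (3 ± √49) / 2
Solving: λ = -2, 5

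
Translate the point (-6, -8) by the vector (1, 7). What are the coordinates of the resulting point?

Translation by (1, 7) (homogeneous matrix [[1, 0, 1], [0, 1, 7], [0, 0, 1]]):
x' = -6 + 1 = -5
y' = -8 + 7 = -1
Result: (-5, -1)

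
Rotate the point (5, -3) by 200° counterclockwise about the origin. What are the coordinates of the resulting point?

Rotation matrix for 200°: [[cos 200°, -sin 200°], [sin 200°, cos 200°]] ≈ [[-0.939693, 0.342020], [-0.342020, -0.939693]]
[[-0.939693, 0.342020], [-0.342020, -0.939693]] × [5, -3]ᵀ ≈ [-5.7245, 1.1090]ᵀ
Result: (-5.7245, 1.1090)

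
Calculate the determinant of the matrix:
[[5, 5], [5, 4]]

For a 2×2 matrix [[a, b], [c, d]], det = ad - bc
det = (5)(4) - (5)(5) = 20 - 25 = -5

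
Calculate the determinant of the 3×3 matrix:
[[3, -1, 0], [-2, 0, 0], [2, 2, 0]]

Expansion along first row:
det = 3·det([[0,0],[2,0]]) - -1·det([[-2,0],[2,0]]) + 0·det([[-2,0],[2,2]])
    = 3·(0·0 - 0·2) - -1·(-2·0 - 0·2) + 0·(-2·2 - 0·2)
    = 3·0 - -1·0 + 0·-4
    = 0 + 0 + 0 = 0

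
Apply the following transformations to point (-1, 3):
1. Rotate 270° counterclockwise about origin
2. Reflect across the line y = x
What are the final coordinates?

Step 1: Rotate 270° → (3, 1)
Step 2: Reflect across line y = x → (1, 3)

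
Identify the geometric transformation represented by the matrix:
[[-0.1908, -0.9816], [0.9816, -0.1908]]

This matrix represents: rotation by 101° counterclockwise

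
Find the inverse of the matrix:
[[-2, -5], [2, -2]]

For [[a,b],[c,d]], inverse = (1/det)·[[d,-b],[-c,a]]
det = (-2)(-2) - (-5)(2) = 4 - -10 = 14
Inverse = (1/14)·[[-2, 5], [-2, -2]]
= [[-1/7, 5/14], [-1/7, -1/7]]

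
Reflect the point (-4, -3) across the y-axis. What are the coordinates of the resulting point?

Reflection across y-axis: (-4, -3) → (4, -3)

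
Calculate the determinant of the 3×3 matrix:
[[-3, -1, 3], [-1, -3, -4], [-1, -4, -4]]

Expansion along first row:
det = -3·det([[-3,-4],[-4,-4]]) - -1·det([[-1,-4],[-1,-4]]) + 3·det([[-1,-3],[-1,-4]])
    = -3·(-3·-4 - -4·-4) - -1·(-1·-4 - -4·-1) + 3·(-1·-4 - -3·-1)
    = -3·-4 - -1·0 + 3·1
    = 12 + 0 + 3 = 15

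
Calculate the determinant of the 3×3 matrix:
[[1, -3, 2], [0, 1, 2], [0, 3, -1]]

Expansion along first row:
det = 1·det([[1,2],[3,-1]]) - -3·det([[0,2],[0,-1]]) + 2·det([[0,1],[0,3]])
    = 1·(1·-1 - 2·3) - -3·(0·-1 - 2·0) + 2·(0·3 - 1·0)
    = 1·-7 - -3·0 + 2·0
    = -7 + 0 + 0 = -7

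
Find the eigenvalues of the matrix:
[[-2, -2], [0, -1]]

Characteristic equation: det(A - λI) = 0
λ² - (trace)λ + (det) = 0
trace = -2 + -1 = -3, det = (-2)(-1) - (-2)(0) = 2
λ² - (-3)λ + (2) = 0
λ = (-3 ± √((-3)² - 4·(2))) / 2 = (-3 ± √1) / 2
Solving: λ = -2, -1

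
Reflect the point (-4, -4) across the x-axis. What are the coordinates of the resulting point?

Reflection across x-axis: (-4, -4) → (-4, 4)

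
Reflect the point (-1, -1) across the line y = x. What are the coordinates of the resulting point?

Reflection across line y = x: (-1, -1) → (-1, -1)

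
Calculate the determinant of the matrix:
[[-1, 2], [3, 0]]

For a 2×2 matrix [[a, b], [c, d]], det = ad - bc
det = (-1)(0) - (2)(3) = 0 - 6 = -6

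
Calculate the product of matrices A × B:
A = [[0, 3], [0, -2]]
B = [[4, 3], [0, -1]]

Matrix multiplication:
C[0][0] = 0×4 + 3×0 = 0
C[0][1] = 0×3 + 3×-1 = -3
C[1][0] = 0×4 + -2×0 = 0
C[1][1] = 0×3 + -2×-1 = 2
Result: [[0, -3], [0, 2]]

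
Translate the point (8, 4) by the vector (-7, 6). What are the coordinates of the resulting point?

Translation by (-7, 6) (homogeneous matrix [[1, 0, -7], [0, 1, 6], [0, 0, 1]]):
x' = 8 + -7 = 1
y' = 4 + 6 = 10
Result: (1, 10)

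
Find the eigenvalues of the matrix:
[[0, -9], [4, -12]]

Characteristic equation: det(A - λI) = 0
λ² - (trace)λ + (det) = 0
trace = 0 + -12 = -12, det = (0)(-12) - (-9)(4) = 36
λ² - (-12)λ + (36) = 0
λ = (-12 ± √((-12)² - 4·(36))) / 2 = (-12 ± √0) / 2
Solving: λ = -6, -6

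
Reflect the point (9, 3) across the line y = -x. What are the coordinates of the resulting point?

Reflection across line y = -x: (9, 3) → (-3, -9)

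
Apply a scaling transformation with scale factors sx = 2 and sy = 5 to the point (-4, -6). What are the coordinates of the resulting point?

Scaling matrix:
[[2, 0], [0, 5]]
Result: (-4 × 2, -6 × 5) = (-8, -30)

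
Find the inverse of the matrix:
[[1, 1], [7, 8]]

For [[a,b],[c,d]], inverse = (1/det)·[[d,-b],[-c,a]]
det = (1)(8) - (1)(7) = 8 - 7 = 1
Inverse = [[8, -1], [-7, 1]]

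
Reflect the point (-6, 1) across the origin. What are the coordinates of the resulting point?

Reflection across origin: (-6, 1) → (6, -1)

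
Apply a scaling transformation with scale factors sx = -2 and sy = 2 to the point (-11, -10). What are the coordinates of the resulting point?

Scaling matrix:
[[-2, 0], [0, 2]]
Result: (-11 × -2, -10 × 2) = (22, -20)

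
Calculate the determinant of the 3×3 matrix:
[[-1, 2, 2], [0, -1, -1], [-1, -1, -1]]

Expansion along first row:
det = -1·det([[-1,-1],[-1,-1]]) - 2·det([[0,-1],[-1,-1]]) + 2·det([[0,-1],[-1,-1]])
    = -1·(-1·-1 - -1·-1) - 2·(0·-1 - -1·-1) + 2·(0·-1 - -1·-1)
    = -1·0 - 2·-1 + 2·-1
    = 0 + 2 + -2 = 0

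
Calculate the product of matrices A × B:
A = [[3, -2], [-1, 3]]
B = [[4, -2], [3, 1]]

Matrix multiplication:
C[0][0] = 3×4 + -2×3 = 6
C[0][1] = 3×-2 + -2×1 = -8
C[1][0] = -1×4 + 3×3 = 5
C[1][1] = -1×-2 + 3×1 = 5
Result: [[6, -8], [5, 5]]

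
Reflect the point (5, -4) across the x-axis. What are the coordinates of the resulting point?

Reflection across x-axis: (5, -4) → (5, 4)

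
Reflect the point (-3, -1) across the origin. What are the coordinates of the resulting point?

Reflection across origin: (-3, -1) → (3, 1)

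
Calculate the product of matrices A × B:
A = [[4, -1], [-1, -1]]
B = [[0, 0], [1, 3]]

Matrix multiplication:
C[0][0] = 4×0 + -1×1 = -1
C[0][1] = 4×0 + -1×3 = -3
C[1][0] = -1×0 + -1×1 = -1
C[1][1] = -1×0 + -1×3 = -3
Result: [[-1, -3], [-1, -3]]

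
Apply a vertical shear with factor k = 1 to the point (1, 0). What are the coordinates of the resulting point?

Shear matrix for vertical shear with factor k = 1:
[[1, 0], [1, 1]]
Result: (1, 0) → (1, 1)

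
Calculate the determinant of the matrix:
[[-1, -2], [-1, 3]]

For a 2×2 matrix [[a, b], [c, d]], det = ad - bc
det = (-1)(3) - (-2)(-1) = -3 - 2 = -5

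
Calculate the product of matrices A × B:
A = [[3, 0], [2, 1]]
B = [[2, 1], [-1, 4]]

Matrix multiplication:
C[0][0] = 3×2 + 0×-1 = 6
C[0][1] = 3×1 + 0×4 = 3
C[1][0] = 2×2 + 1×-1 = 3
C[1][1] = 2×1 + 1×4 = 6
Result: [[6, 3], [3, 6]]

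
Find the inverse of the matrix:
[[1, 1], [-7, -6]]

For [[a,b],[c,d]], inverse = (1/det)·[[d,-b],[-c,a]]
det = (1)(-6) - (1)(-7) = -6 - -7 = 1
Inverse = [[-6, -1], [7, 1]]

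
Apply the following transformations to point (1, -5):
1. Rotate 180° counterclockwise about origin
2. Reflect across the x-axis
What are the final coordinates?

Step 1: Rotate 180° → (-1, 5)
Step 2: Reflect across x-axis → (-1, -5)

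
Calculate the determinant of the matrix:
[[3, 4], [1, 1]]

For a 2×2 matrix [[a, b], [c, d]], det = ad - bc
det = (3)(1) - (4)(1) = 3 - 4 = -1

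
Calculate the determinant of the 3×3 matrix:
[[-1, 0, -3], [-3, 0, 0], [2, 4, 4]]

Expansion along first row:
det = -1·det([[0,0],[4,4]]) - 0·det([[-3,0],[2,4]]) + -3·det([[-3,0],[2,4]])
    = -1·(0·4 - 0·4) - 0·(-3·4 - 0·2) + -3·(-3·4 - 0·2)
    = -1·0 - 0·-12 + -3·-12
    = 0 + 0 + 36 = 36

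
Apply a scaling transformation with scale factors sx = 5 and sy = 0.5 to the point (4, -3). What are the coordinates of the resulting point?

Scaling matrix:
[[5, 0], [0, 0.50]]
Result: (4 × 5, -3 × 0.5) = (20, -1.5)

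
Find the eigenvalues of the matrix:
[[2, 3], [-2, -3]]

Characteristic equation: det(A - λI) = 0
λ² - (trace)λ + (det) = 0
trace = 2 + -3 = -1, det = (2)(-3) - (3)(-2) = 0
λ² - (-1)λ + (0) = 0
λ = (-1 ± √((-1)² - 4·(0))) / 2 = (-1 ± √1) / 2
Solving: λ = -1, 0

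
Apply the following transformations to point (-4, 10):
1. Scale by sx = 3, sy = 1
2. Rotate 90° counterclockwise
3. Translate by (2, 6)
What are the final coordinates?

Step 1: Scale → (-12, 10)
Step 2: Rotate 90° → (-10, -12)
Step 3: Translate → (-8, -6)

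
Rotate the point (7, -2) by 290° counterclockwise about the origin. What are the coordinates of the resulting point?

Rotation matrix for 290°: [[cos 290°, -sin 290°], [sin 290°, cos 290°]] ≈ [[0.342020, 0.939693], [-0.939693, 0.342020]]
[[0.342020, 0.939693], [-0.939693, 0.342020]] × [7, -2]ᵀ ≈ [0.5148, -7.2619]ᵀ
Result: (0.5148, -7.2619)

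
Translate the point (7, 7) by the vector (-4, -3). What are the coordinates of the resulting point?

Translation by (-4, -3) (homogeneous matrix [[1, 0, -4], [0, 1, -3], [0, 0, 1]]):
x' = 7 + -4 = 3
y' = 7 + -3 = 4
Result: (3, 4)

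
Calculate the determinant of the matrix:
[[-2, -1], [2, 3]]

For a 2×2 matrix [[a, b], [c, d]], det = ad - bc
det = (-2)(3) - (-1)(2) = -6 - -2 = -4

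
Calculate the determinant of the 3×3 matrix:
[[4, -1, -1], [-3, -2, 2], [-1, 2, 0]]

Expansion along first row:
det = 4·det([[-2,2],[2,0]]) - -1·det([[-3,2],[-1,0]]) + -1·det([[-3,-2],[-1,2]])
    = 4·(-2·0 - 2·2) - -1·(-3·0 - 2·-1) + -1·(-3·2 - -2·-1)
    = 4·-4 - -1·2 + -1·-8
    = -16 + 2 + 8 = -6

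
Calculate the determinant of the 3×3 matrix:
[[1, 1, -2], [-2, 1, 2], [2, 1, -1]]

Expansion along first row:
det = 1·det([[1,2],[1,-1]]) - 1·det([[-2,2],[2,-1]]) + -2·det([[-2,1],[2,1]])
    = 1·(1·-1 - 2·1) - 1·(-2·-1 - 2·2) + -2·(-2·1 - 1·2)
    = 1·-3 - 1·-2 + -2·-4
    = -3 + 2 + 8 = 7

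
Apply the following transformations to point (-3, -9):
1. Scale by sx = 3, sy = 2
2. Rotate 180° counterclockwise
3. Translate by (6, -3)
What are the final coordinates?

Step 1: Scale → (-9, -18)
Step 2: Rotate 180° → (9, 18)
Step 3: Translate → (15, 15)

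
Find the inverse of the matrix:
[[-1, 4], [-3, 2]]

For [[a,b],[c,d]], inverse = (1/det)·[[d,-b],[-c,a]]
det = (-1)(2) - (4)(-3) = -2 - -12 = 10
Inverse = (1/10)·[[2, -4], [3, -1]]
= [[1/5, -2/5], [3/10, -1/10]]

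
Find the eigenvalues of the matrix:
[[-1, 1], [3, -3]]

Characteristic equation: det(A - λI) = 0
λ² - (trace)λ + (det) = 0
trace = -1 + -3 = -4, det = (-1)(-3) - (1)(3) = 0
λ² - (-4)λ + (0) = 0
λ = (-4 ± √((-4)² - 4·(0))) / 2 = (-4 ± √16) / 2
Solving: λ = -4, 0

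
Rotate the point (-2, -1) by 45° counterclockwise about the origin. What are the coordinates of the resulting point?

Rotation matrix for 45°: [[cos 45°, -sin 45°], [sin 45°, cos 45°]] ≈ [[0.707107, -0.707107], [0.707107, 0.707107]]
[[0.707107, -0.707107], [0.707107, 0.707107]] × [-2, -1]ᵀ ≈ [-0.7071, -2.1213]ᵀ
Result: (-0.7071, -2.1213)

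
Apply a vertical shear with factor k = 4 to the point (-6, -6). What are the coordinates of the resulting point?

Shear matrix for vertical shear with factor k = 4:
[[1, 0], [4, 1]]
Result: (-6, -6) → (-6, -30)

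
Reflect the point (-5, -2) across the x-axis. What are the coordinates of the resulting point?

Reflection across x-axis: (-5, -2) → (-5, 2)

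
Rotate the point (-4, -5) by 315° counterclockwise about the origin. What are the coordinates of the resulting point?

Rotation matrix for 315°: [[cos 315°, -sin 315°], [sin 315°, cos 315°]] ≈ [[0.707107, 0.707107], [-0.707107, 0.707107]]
[[0.707107, 0.707107], [-0.707107, 0.707107]] × [-4, -5]ᵀ ≈ [-6.3640, -0.7071]ᵀ
Result: (-6.3640, -0.7071)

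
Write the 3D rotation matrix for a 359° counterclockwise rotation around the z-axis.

Rotation matrix for counterclockwise 359° around z-axis:
cos(359°) = 0.9998, sin(359°) = -0.0175
Result: [[0.9998, 0.0175, 0], [-0.0175, 0.9998, 0], [0, 0, 1]]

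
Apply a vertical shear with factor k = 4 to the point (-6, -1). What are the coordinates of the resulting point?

Shear matrix for vertical shear with factor k = 4:
[[1, 0], [4, 1]]
Result: (-6, -1) → (-6, -25)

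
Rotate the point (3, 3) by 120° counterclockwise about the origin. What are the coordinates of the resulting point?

Rotation matrix for 120°: [[cos 120°, -sin 120°], [sin 120°, cos 120°]] ≈ [[-0.500000, -0.866025], [0.866025, -0.500000]]
[[-0.500000, -0.866025], [0.866025, -0.500000]] × [3, 3]ᵀ ≈ [-4.0981, 1.0981]ᵀ
Result: (-4.0981, 1.0981)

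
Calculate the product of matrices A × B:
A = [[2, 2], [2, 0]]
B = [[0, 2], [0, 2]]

Matrix multiplication:
C[0][0] = 2×0 + 2×0 = 0
C[0][1] = 2×2 + 2×2 = 8
C[1][0] = 2×0 + 0×0 = 0
C[1][1] = 2×2 + 0×2 = 4
Result: [[0, 8], [0, 4]]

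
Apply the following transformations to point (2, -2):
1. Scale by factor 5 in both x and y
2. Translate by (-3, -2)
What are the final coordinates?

Step 1: Scale (2, -2) by 5 → (10, -10)
Step 2: Translate by (-3, -2) → (7, -12)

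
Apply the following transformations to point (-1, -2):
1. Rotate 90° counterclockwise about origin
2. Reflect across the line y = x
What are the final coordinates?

Step 1: Rotate 90° → (2, -1)
Step 2: Reflect across line y = x → (-1, 2)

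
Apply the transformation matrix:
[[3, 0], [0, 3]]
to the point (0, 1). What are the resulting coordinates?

Matrix multiplication:
[[3, 0], [0, 3]] × [0, 1]ᵀ
= [(3)(0) + (0)(1), (0)(0) + (3)(1)]ᵀ
= [0, 3]ᵀ
Result: (0, 3)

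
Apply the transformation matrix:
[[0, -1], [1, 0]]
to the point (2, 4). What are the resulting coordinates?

Matrix multiplication:
[[0, -1], [1, 0]] × [2, 4]ᵀ
= [(0)(2) + (-1)(4), (1)(2) + (0)(4)]ᵀ
= [-4, 2]ᵀ
Result: (-4, 2)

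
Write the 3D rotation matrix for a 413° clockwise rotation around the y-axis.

Rotation matrix for clockwise 413° around y-axis:
A clockwise rotation by 413° is a counterclockwise rotation by -413°.
cos(-413°) = 0.6018, sin(-413°) = -0.7986
Result: [[0.6018, 0, -0.7986], [0, 1, 0], [0.7986, 0, 0.6018]]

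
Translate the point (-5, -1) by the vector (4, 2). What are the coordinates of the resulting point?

Translation by (4, 2) (homogeneous matrix [[1, 0, 4], [0, 1, 2], [0, 0, 1]]):
x' = -5 + 4 = -1
y' = -1 + 2 = 1
Result: (-1, 1)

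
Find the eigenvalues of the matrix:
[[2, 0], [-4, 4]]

Characteristic equation: det(A - λI) = 0
λ² - (trace)λ + (det) = 0
trace = 2 + 4 = 6, det = (2)(4) - (0)(-4) = 8
λ² - (6)λ + (8) = 0
λ = (6 ± √((6)² - 4·(8))) / 2 = (6 ± √4) / 2
Solving: λ = 2, 4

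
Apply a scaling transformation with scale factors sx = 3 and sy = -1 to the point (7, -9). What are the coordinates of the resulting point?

Scaling matrix:
[[3, 0], [0, -1]]
Result: (7 × 3, -9 × -1) = (21, 9)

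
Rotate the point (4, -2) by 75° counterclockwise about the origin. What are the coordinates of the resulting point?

Rotation matrix for 75°: [[cos 75°, -sin 75°], [sin 75°, cos 75°]] ≈ [[0.258819, -0.965926], [0.965926, 0.258819]]
[[0.258819, -0.965926], [0.965926, 0.258819]] × [4, -2]ᵀ ≈ [2.9671, 3.3461]ᵀ
Result: (2.9671, 3.3461)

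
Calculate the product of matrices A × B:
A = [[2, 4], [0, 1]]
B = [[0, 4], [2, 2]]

Matrix multiplication:
C[0][0] = 2×0 + 4×2 = 8
C[0][1] = 2×4 + 4×2 = 16
C[1][0] = 0×0 + 1×2 = 2
C[1][1] = 0×4 + 1×2 = 2
Result: [[8, 16], [2, 2]]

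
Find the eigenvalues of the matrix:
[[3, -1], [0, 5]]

Characteristic equation: det(A - λI) = 0
λ² - (trace)λ + (det) = 0
trace = 3 + 5 = 8, det = (3)(5) - (-1)(0) = 15
λ² - (8)λ + (15) = 0
λ = (8 ± √((8)² - 4·(15))) / 2 = (8 ± √4) / 2
Solving: λ = 3, 5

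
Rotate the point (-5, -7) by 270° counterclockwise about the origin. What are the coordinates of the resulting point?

Rotation matrix for 270°: [[cos 270°, -sin 270°], [sin 270°, cos 270°]] = [[0, 1], [-1, 0]]
[[0, 1], [-1, 0]] × [-5, -7]ᵀ = [-7, 5]ᵀ
Result: (-7, 5)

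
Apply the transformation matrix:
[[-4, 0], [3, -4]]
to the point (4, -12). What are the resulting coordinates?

Matrix multiplication:
[[-4, 0], [3, -4]] × [4, -12]ᵀ
= [(-4)(4) + (0)(-12), (3)(4) + (-4)(-12)]ᵀ
= [-16, 60]ᵀ
Result: (-16, 60)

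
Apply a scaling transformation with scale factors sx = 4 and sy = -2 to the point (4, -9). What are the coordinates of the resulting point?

Scaling matrix:
[[4, 0], [0, -2]]
Result: (4 × 4, -9 × -2) = (16, 18)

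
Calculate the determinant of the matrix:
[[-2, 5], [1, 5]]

For a 2×2 matrix [[a, b], [c, d]], det = ad - bc
det = (-2)(5) - (5)(1) = -10 - 5 = -15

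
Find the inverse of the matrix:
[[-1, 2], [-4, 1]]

For [[a,b],[c,d]], inverse = (1/det)·[[d,-b],[-c,a]]
det = (-1)(1) - (2)(-4) = -1 - -8 = 7
Inverse = (1/7)·[[1, -2], [4, -1]]
= [[1/7, -2/7], [4/7, -1/7]]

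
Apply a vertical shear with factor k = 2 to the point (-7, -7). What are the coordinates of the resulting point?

Shear matrix for vertical shear with factor k = 2:
[[1, 0], [2, 1]]
Result: (-7, -7) → (-7, -21)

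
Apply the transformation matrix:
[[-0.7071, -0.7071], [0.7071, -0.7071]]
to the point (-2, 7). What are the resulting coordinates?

Matrix multiplication:
[[-0.7071, -0.7071], [0.7071, -0.7071]] × [-2, 7]ᵀ
= [(-0.7071)(-2) + (-0.7071)(7), (0.7071)(-2) + (-0.7071)(7)]ᵀ
= [-3.5355, -6.3639]ᵀ
Result: (-3.5355, -6.3639)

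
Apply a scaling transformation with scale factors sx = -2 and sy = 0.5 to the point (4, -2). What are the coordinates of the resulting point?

Scaling matrix:
[[-2, 0], [0, 0.50]]
Result: (4 × -2, -2 × 0.5) = (-8, -1)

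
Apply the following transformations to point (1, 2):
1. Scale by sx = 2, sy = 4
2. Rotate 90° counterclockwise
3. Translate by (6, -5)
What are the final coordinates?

Step 1: Scale → (2, 8)
Step 2: Rotate 90° → (-8, 2)
Step 3: Translate → (-2, -3)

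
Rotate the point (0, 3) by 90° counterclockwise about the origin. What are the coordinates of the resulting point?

Rotation matrix for 90°: [[cos 90°, -sin 90°], [sin 90°, cos 90°]] = [[0, -1], [1, 0]]
[[0, -1], [1, 0]] × [0, 3]ᵀ = [-3, 0]ᵀ
Result: (-3, 0)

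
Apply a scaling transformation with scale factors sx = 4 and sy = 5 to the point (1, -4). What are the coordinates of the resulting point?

Scaling matrix:
[[4, 0], [0, 5]]
Result: (1 × 4, -4 × 5) = (4, -20)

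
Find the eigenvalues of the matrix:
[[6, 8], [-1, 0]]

Characteristic equation: det(A - λI) = 0
λ² - (trace)λ + (det) = 0
trace = 6 + 0 = 6, det = (6)(0) - (8)(-1) = 8
λ² - (6)λ + (8) = 0
λ = (6 ± √((6)² - 4·(8))) / 2 = (6 ± √4) / 2
Solving: λ = 2, 4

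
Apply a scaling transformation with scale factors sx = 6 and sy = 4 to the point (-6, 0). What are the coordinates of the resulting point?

Scaling matrix:
[[6, 0], [0, 4]]
Result: (-6 × 6, 0 × 4) = (-36, 0)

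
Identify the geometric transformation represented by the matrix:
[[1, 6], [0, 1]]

This matrix represents: horizontal shear with factor 6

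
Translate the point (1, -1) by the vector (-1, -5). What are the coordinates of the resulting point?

Translation by (-1, -5) (homogeneous matrix [[1, 0, -1], [0, 1, -5], [0, 0, 1]]):
x' = 1 + -1 = 0
y' = -1 + -5 = -6
Result: (0, -6)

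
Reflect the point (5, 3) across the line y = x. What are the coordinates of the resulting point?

Reflection across line y = x: (5, 3) → (3, 5)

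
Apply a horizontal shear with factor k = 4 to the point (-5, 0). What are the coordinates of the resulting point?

Shear matrix for horizontal shear with factor k = 4:
[[1, 4], [0, 1]]
Result: (-5, 0) → (-5, 0)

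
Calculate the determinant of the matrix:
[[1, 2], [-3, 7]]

For a 2×2 matrix [[a, b], [c, d]], det = ad - bc
det = (1)(7) - (2)(-3) = 7 - -6 = 13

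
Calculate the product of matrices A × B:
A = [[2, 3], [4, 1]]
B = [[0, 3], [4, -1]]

Matrix multiplication:
C[0][0] = 2×0 + 3×4 = 12
C[0][1] = 2×3 + 3×-1 = 3
C[1][0] = 4×0 + 1×4 = 4
C[1][1] = 4×3 + 1×-1 = 11
Result: [[12, 3], [4, 11]]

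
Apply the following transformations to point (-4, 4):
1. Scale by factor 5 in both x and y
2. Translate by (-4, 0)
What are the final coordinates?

Step 1: Scale (-4, 4) by 5 → (-20, 20)
Step 2: Translate by (-4, 0) → (-24, 20)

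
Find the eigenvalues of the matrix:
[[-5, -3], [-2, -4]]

Characteristic equation: det(A - λI) = 0
λ² - (trace)λ + (det) = 0
trace = -5 + -4 = -9, det = (-5)(-4) - (-3)(-2) = 14
λ² - (-9)λ + (14) = 0
λ = (-9 ± √((-9)² - 4·(14))) / 2 = (-9 ± √25) / 2
Solving: λ = -7, -2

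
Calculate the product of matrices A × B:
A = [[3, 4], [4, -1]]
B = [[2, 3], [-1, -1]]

Matrix multiplication:
C[0][0] = 3×2 + 4×-1 = 2
C[0][1] = 3×3 + 4×-1 = 5
C[1][0] = 4×2 + -1×-1 = 9
C[1][1] = 4×3 + -1×-1 = 13
Result: [[2, 5], [9, 13]]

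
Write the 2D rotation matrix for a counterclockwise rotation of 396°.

Rotation matrix formula: [[cos θ, -sin θ], [sin θ, cos θ]]
For θ = 396°:
cos(396°) = 0.8090
sin(396°) = 0.5878
Result: [[0.8090, -0.5878], [0.5878, 0.8090]]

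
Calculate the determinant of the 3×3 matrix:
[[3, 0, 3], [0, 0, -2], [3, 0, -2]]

Expansion along first row:
det = 3·det([[0,-2],[0,-2]]) - 0·det([[0,-2],[3,-2]]) + 3·det([[0,0],[3,0]])
    = 3·(0·-2 - -2·0) - 0·(0·-2 - -2·3) + 3·(0·0 - 0·3)
    = 3·0 - 0·6 + 3·0
    = 0 + 0 + 0 = 0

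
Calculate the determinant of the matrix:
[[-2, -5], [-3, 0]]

For a 2×2 matrix [[a, b], [c, d]], det = ad - bc
det = (-2)(0) - (-5)(-3) = 0 - 15 = -15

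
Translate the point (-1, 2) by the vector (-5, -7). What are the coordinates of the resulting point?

Translation by (-5, -7) (homogeneous matrix [[1, 0, -5], [0, 1, -7], [0, 0, 1]]):
x' = -1 + -5 = -6
y' = 2 + -7 = -5
Result: (-6, -5)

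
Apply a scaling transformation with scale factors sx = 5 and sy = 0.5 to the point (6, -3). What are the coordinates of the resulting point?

Scaling matrix:
[[5, 0], [0, 0.50]]
Result: (6 × 5, -3 × 0.5) = (30, -1.5)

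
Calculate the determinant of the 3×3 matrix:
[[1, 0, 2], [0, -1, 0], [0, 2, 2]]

Expansion along first row:
det = 1·det([[-1,0],[2,2]]) - 0·det([[0,0],[0,2]]) + 2·det([[0,-1],[0,2]])
    = 1·(-1·2 - 0·2) - 0·(0·2 - 0·0) + 2·(0·2 - -1·0)
    = 1·-2 - 0·0 + 2·0
    = -2 + 0 + 0 = -2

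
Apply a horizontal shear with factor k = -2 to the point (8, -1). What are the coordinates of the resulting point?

Shear matrix for horizontal shear with factor k = -2:
[[1, -2], [0, 1]]
Result: (8, -1) → (10, -1)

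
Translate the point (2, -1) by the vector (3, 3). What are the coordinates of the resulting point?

Translation by (3, 3) (homogeneous matrix [[1, 0, 3], [0, 1, 3], [0, 0, 1]]):
x' = 2 + 3 = 5
y' = -1 + 3 = 2
Result: (5, 2)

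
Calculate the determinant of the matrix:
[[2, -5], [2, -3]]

For a 2×2 matrix [[a, b], [c, d]], det = ad - bc
det = (2)(-3) - (-5)(2) = -6 - -10 = 4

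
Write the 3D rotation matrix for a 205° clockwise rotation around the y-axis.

Rotation matrix for clockwise 205° around y-axis:
A clockwise rotation by 205° is a counterclockwise rotation by -205°.
cos(-205°) = -0.9063, sin(-205°) = 0.4226
Result: [[-0.9063, 0, 0.4226], [0, 1, 0], [-0.4226, 0, -0.9063]]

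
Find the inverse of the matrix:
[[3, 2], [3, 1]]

For [[a,b],[c,d]], inverse = (1/det)·[[d,-b],[-c,a]]
det = (3)(1) - (2)(3) = 3 - 6 = -3
Inverse = (1/-3)·[[1, -2], [-3, 3]]
= [[-1/3, 2/3], [1, -1]]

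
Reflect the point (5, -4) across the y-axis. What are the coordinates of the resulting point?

Reflection across y-axis: (5, -4) → (-5, -4)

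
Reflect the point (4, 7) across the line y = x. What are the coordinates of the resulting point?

Reflection across line y = x: (4, 7) → (7, 4)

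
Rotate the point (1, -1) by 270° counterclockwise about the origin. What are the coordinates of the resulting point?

Rotation matrix for 270°: [[cos 270°, -sin 270°], [sin 270°, cos 270°]] = [[0, 1], [-1, 0]]
[[0, 1], [-1, 0]] × [1, -1]ᵀ = [-1, -1]ᵀ
Result: (-1, -1)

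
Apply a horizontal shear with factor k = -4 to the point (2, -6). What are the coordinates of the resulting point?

Shear matrix for horizontal shear with factor k = -4:
[[1, -4], [0, 1]]
Result: (2, -6) → (26, -6)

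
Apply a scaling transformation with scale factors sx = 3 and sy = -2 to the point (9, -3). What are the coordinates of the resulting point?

Scaling matrix:
[[3, 0], [0, -2]]
Result: (9 × 3, -3 × -2) = (27, 6)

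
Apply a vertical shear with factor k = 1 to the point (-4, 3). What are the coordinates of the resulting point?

Shear matrix for vertical shear with factor k = 1:
[[1, 0], [1, 1]]
Result: (-4, 3) → (-4, -1)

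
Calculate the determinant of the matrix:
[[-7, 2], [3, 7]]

For a 2×2 matrix [[a, b], [c, d]], det = ad - bc
det = (-7)(7) - (2)(3) = -49 - 6 = -55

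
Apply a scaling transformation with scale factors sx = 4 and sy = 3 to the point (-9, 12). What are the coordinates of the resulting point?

Scaling matrix:
[[4, 0], [0, 3]]
Result: (-9 × 4, 12 × 3) = (-36, 36)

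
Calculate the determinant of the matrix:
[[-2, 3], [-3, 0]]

For a 2×2 matrix [[a, b], [c, d]], det = ad - bc
det = (-2)(0) - (3)(-3) = 0 - -9 = 9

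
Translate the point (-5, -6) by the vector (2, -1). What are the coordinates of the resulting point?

Translation by (2, -1) (homogeneous matrix [[1, 0, 2], [0, 1, -1], [0, 0, 1]]):
x' = -5 + 2 = -3
y' = -6 + -1 = -7
Result: (-3, -7)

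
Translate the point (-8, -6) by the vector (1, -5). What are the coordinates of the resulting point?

Translation by (1, -5) (homogeneous matrix [[1, 0, 1], [0, 1, -5], [0, 0, 1]]):
x' = -8 + 1 = -7
y' = -6 + -5 = -11
Result: (-7, -11)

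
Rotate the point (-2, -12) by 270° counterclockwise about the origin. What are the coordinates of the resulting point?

Rotation matrix for 270°: [[cos 270°, -sin 270°], [sin 270°, cos 270°]] = [[0, 1], [-1, 0]]
[[0, 1], [-1, 0]] × [-2, -12]ᵀ = [-12, 2]ᵀ
Result: (-12, 2)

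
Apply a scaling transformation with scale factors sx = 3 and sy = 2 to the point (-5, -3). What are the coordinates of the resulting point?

Scaling matrix:
[[3, 0], [0, 2]]
Result: (-5 × 3, -3 × 2) = (-15, -6)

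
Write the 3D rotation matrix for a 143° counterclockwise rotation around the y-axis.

Rotation matrix for counterclockwise 143° around y-axis:
cos(143°) = -0.7986, sin(143°) = 0.6018
Result: [[-0.7986, 0, 0.6018], [0, 1, 0], [-0.6018, 0, -0.7986]]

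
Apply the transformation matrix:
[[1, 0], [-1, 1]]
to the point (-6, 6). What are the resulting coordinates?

Matrix multiplication:
[[1, 0], [-1, 1]] × [-6, 6]ᵀ
= [(1)(-6) + (0)(6), (-1)(-6) + (1)(6)]ᵀ
= [-6, 12]ᵀ
Result: (-6, 12)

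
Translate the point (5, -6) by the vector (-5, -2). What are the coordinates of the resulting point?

Translation by (-5, -2) (homogeneous matrix [[1, 0, -5], [0, 1, -2], [0, 0, 1]]):
x' = 5 + -5 = 0
y' = -6 + -2 = -8
Result: (0, -8)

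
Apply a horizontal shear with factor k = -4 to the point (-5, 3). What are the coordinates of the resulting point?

Shear matrix for horizontal shear with factor k = -4:
[[1, -4], [0, 1]]
Result: (-5, 3) → (-17, 3)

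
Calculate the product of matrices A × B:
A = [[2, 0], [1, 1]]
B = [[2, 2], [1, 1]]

Matrix multiplication:
C[0][0] = 2×2 + 0×1 = 4
C[0][1] = 2×2 + 0×1 = 4
C[1][0] = 1×2 + 1×1 = 3
C[1][1] = 1×2 + 1×1 = 3
Result: [[4, 4], [3, 3]]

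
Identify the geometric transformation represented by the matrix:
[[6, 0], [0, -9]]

This matrix represents: non-uniform scaling by sx = 6, sy = -9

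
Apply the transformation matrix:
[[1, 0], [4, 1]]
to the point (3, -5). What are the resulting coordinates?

Matrix multiplication:
[[1, 0], [4, 1]] × [3, -5]ᵀ
= [(1)(3) + (0)(-5), (4)(3) + (1)(-5)]ᵀ
= [3, 7]ᵀ
Result: (3, 7)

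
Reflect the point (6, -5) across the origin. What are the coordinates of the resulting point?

Reflection across origin: (6, -5) → (-6, 5)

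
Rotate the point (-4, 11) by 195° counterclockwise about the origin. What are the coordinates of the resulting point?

Rotation matrix for 195°: [[cos 195°, -sin 195°], [sin 195°, cos 195°]] ≈ [[-0.965926, 0.258819], [-0.258819, -0.965926]]
[[-0.965926, 0.258819], [-0.258819, -0.965926]] × [-4, 11]ᵀ ≈ [6.7107, -9.5899]ᵀ
Result: (6.7107, -9.5899)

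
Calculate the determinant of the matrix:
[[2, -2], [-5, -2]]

For a 2×2 matrix [[a, b], [c, d]], det = ad - bc
det = (2)(-2) - (-2)(-5) = -4 - 10 = -14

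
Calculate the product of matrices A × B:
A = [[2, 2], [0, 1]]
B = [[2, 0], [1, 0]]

Matrix multiplication:
C[0][0] = 2×2 + 2×1 = 6
C[0][1] = 2×0 + 2×0 = 0
C[1][0] = 0×2 + 1×1 = 1
C[1][1] = 0×0 + 1×0 = 0
Result: [[6, 0], [1, 0]]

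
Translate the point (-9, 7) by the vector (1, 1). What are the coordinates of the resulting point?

Translation by (1, 1) (homogeneous matrix [[1, 0, 1], [0, 1, 1], [0, 0, 1]]):
x' = -9 + 1 = -8
y' = 7 + 1 = 8
Result: (-8, 8)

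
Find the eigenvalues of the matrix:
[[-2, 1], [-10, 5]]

Characteristic equation: det(A - λI) = 0
λ² - (trace)λ + (det) = 0
trace = -2 + 5 = 3, det = (-2)(5) - (1)(-10) = 0
λ² - (3)λ + (0) = 0
λ = (3 ± √((3)² - 4·(0))) / 2 = (3 ± √9) / 2
Solving: λ = 0, 3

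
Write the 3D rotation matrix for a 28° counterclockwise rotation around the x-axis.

Rotation matrix for counterclockwise 28° around x-axis:
cos(28°) = 0.8829, sin(28°) = 0.4695
Result: [[1, 0, 0], [0, 0.8829, -0.4695], [0, 0.4695, 0.8829]]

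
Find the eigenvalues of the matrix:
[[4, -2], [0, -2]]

Characteristic equation: det(A - λI) = 0
λ² - (trace)λ + (det) = 0
trace = 4 + -2 = 2, det = (4)(-2) - (-2)(0) = -8
λ² - (2)λ + (-8) = 0
λ = (2 ± √((2)² - 4·(-8))) / 2 = (2 ± √36) / 2
Solving: λ = -2, 4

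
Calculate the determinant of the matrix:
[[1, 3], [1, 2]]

For a 2×2 matrix [[a, b], [c, d]], det = ad - bc
det = (1)(2) - (3)(1) = 2 - 3 = -1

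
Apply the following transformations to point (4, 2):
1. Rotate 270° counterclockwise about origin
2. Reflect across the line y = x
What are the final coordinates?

Step 1: Rotate 270° → (2, -4)
Step 2: Reflect across line y = x → (-4, 2)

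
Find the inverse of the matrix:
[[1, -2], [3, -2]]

For [[a,b],[c,d]], inverse = (1/det)·[[d,-b],[-c,a]]
det = (1)(-2) - (-2)(3) = -2 - -6 = 4
Inverse = (1/4)·[[-2, 2], [-3, 1]]
= [[-1/2, 1/2], [-3/4, 1/4]]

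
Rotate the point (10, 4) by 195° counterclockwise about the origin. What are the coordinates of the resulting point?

Rotation matrix for 195°: [[cos 195°, -sin 195°], [sin 195°, cos 195°]] ≈ [[-0.965926, 0.258819], [-0.258819, -0.965926]]
[[-0.965926, 0.258819], [-0.258819, -0.965926]] × [10, 4]ᵀ ≈ [-8.6240, -6.4519]ᵀ
Result: (-8.6240, -6.4519)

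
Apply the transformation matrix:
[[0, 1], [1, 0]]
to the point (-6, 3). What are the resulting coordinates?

Matrix multiplication:
[[0, 1], [1, 0]] × [-6, 3]ᵀ
= [(0)(-6) + (1)(3), (1)(-6) + (0)(3)]ᵀ
= [3, -6]ᵀ
Result: (3, -6)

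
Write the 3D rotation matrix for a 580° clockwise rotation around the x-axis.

Rotation matrix for clockwise 580° around x-axis:
A clockwise rotation by 580° is a counterclockwise rotation by -580°.
cos(-580°) = -0.7660, sin(-580°) = 0.6428
Result: [[1, 0, 0], [0, -0.7660, -0.6428], [0, 0.6428, -0.7660]]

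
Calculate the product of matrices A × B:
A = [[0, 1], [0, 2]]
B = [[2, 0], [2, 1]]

Matrix multiplication:
C[0][0] = 0×2 + 1×2 = 2
C[0][1] = 0×0 + 1×1 = 1
C[1][0] = 0×2 + 2×2 = 4
C[1][1] = 0×0 + 2×1 = 2
Result: [[2, 1], [4, 2]]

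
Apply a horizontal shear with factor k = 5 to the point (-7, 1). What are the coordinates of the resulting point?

Shear matrix for horizontal shear with factor k = 5:
[[1, 5], [0, 1]]
Result: (-7, 1) → (-2, 1)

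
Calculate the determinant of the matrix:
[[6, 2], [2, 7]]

For a 2×2 matrix [[a, b], [c, d]], det = ad - bc
det = (6)(7) - (2)(2) = 42 - 4 = 38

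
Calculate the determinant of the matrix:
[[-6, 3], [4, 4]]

For a 2×2 matrix [[a, b], [c, d]], det = ad - bc
det = (-6)(4) - (3)(4) = -24 - 12 = -36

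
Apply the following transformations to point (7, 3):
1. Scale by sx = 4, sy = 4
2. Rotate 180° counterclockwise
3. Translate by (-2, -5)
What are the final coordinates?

Step 1: Scale → (28, 12)
Step 2: Rotate 180° → (-28, -12)
Step 3: Translate → (-30, -17)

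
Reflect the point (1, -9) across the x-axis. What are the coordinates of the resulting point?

Reflection across x-axis: (1, -9) → (1, 9)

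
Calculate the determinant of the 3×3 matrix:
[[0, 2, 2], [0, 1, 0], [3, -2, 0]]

Expansion along first row:
det = 0·det([[1,0],[-2,0]]) - 2·det([[0,0],[3,0]]) + 2·det([[0,1],[3,-2]])
    = 0·(1·0 - 0·-2) - 2·(0·0 - 0·3) + 2·(0·-2 - 1·3)
    = 0·0 - 2·0 + 2·-3
    = 0 + 0 + -6 = -6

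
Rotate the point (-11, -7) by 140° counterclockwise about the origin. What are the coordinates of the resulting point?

Rotation matrix for 140°: [[cos 140°, -sin 140°], [sin 140°, cos 140°]] ≈ [[-0.766044, -0.642788], [0.642788, -0.766044]]
[[-0.766044, -0.642788], [0.642788, -0.766044]] × [-11, -7]ᵀ ≈ [12.9260, -1.7084]ᵀ
Result: (12.9260, -1.7084)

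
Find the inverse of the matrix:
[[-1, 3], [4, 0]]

For [[a,b],[c,d]], inverse = (1/det)·[[d,-b],[-c,a]]
det = (-1)(0) - (3)(4) = 0 - 12 = -12
Inverse = (1/-12)·[[0, -3], [-4, -1]]
= [[0, 1/4], [1/3, 1/12]]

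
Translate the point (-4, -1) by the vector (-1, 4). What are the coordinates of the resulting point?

Translation by (-1, 4) (homogeneous matrix [[1, 0, -1], [0, 1, 4], [0, 0, 1]]):
x' = -4 + -1 = -5
y' = -1 + 4 = 3
Result: (-5, 3)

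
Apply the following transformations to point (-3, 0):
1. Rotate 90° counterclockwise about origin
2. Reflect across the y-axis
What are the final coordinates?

Step 1: Rotate 90° → (0, -3)
Step 2: Reflect across y-axis → (0, -3)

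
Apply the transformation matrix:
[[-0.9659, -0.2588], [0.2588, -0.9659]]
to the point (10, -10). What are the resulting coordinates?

Matrix multiplication:
[[-0.9659, -0.2588], [0.2588, -0.9659]] × [10, -10]ᵀ
= [(-0.9659)(10) + (-0.2588)(-10), (0.2588)(10) + (-0.9659)(-10)]ᵀ
= [-7.0710, 12.2470]ᵀ
Result: (-7.0710, 12.2470)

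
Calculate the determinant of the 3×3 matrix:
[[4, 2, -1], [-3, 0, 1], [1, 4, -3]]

Expansion along first row:
det = 4·det([[0,1],[4,-3]]) - 2·det([[-3,1],[1,-3]]) + -1·det([[-3,0],[1,4]])
    = 4·(0·-3 - 1·4) - 2·(-3·-3 - 1·1) + -1·(-3·4 - 0·1)
    = 4·-4 - 2·8 + -1·-12
    = -16 + -16 + 12 = -20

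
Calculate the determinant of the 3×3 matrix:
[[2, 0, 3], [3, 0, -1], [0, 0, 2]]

Expansion along first row:
det = 2·det([[0,-1],[0,2]]) - 0·det([[3,-1],[0,2]]) + 3·det([[3,0],[0,0]])
    = 2·(0·2 - -1·0) - 0·(3·2 - -1·0) + 3·(3·0 - 0·0)
    = 2·0 - 0·6 + 3·0
    = 0 + 0 + 0 = 0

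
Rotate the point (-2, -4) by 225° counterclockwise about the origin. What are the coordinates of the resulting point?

Rotation matrix for 225°: [[cos 225°, -sin 225°], [sin 225°, cos 225°]] ≈ [[-0.707107, 0.707107], [-0.707107, -0.707107]]
[[-0.707107, 0.707107], [-0.707107, -0.707107]] × [-2, -4]ᵀ ≈ [-1.4142, 4.2426]ᵀ
Result: (-1.4142, 4.2426)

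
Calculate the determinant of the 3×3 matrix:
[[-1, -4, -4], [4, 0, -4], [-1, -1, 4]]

Expansion along first row:
det = -1·det([[0,-4],[-1,4]]) - -4·det([[4,-4],[-1,4]]) + -4·det([[4,0],[-1,-1]])
    = -1·(0·4 - -4·-1) - -4·(4·4 - -4·-1) + -4·(4·-1 - 0·-1)
    = -1·-4 - -4·12 + -4·-4
    = 4 + 48 + 16 = 68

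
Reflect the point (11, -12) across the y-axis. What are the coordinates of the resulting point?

Reflection across y-axis: (11, -12) → (-11, -12)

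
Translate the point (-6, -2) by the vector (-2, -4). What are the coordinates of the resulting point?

Translation by (-2, -4) (homogeneous matrix [[1, 0, -2], [0, 1, -4], [0, 0, 1]]):
x' = -6 + -2 = -8
y' = -2 + -4 = -6
Result: (-8, -6)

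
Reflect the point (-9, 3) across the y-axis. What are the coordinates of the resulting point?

Reflection across y-axis: (-9, 3) → (9, 3)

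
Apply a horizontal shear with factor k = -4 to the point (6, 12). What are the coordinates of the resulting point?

Shear matrix for horizontal shear with factor k = -4:
[[1, -4], [0, 1]]
Result: (6, 12) → (-42, 12)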